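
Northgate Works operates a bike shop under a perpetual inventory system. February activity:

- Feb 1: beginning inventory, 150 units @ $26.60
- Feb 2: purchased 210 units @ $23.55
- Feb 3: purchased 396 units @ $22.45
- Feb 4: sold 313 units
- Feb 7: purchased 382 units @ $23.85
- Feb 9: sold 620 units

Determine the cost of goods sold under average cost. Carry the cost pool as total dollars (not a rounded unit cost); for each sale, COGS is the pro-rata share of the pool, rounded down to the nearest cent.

COGS = $22,076.98

After Feb 1: 150 on hand, pool $3,990.00 (≈ $26.6000 each)
After Feb 2: 360 on hand, pool $8,935.50 (≈ $24.8208 each)
After Feb 3: 756 on hand, pool $17,825.70 (≈ $23.5790 each)
Feb 4, sell 313: 313/756 × $17,825.70 → $7,380.21
After Feb 7: 825 on hand, pool $19,556.19 (≈ $23.7045 each)
Feb 9, sell 620: 620/825 × $19,556.19 → $14,696.77
Total COGS = $7,380.21 + $14,696.77 = $22,076.98
Ending inventory (cost pool remaining) = $4,859.42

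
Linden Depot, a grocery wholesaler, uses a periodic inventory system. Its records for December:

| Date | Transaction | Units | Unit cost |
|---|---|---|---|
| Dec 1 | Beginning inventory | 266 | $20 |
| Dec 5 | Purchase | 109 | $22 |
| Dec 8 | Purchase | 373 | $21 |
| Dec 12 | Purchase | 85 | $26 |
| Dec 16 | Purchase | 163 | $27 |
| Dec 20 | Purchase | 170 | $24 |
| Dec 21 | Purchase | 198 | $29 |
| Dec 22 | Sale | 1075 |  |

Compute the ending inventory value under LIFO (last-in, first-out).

Dec 22, 1075 sold [LIFO — newest first]: 198 @ $29 + 170 @ $24 + 163 @ $27 + 85 @ $26 + 373 @ $21 + 86 @ $22 = $26,158
Ending inventory: 266 @ $20 + 23 @ $22 = $5,826
Check: goods available $31,984 = COGS $26,158 + ending $5,826

Ending inventory = $5,826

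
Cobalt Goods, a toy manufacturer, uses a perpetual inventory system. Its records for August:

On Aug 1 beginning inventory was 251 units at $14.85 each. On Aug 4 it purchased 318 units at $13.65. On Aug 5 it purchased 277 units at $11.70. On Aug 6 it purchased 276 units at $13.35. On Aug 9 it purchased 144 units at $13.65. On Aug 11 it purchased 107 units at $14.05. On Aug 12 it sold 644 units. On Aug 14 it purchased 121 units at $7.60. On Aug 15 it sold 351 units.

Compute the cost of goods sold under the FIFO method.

Aug 12, 644 sold [FIFO — oldest first]: 251 @ $14.85 + 318 @ $13.65 + 75 @ $11.70 = $8,945.55
Aug 15, 351 sold [FIFO — oldest first]: 202 @ $11.70 + 149 @ $13.35 = $4,352.55
Total COGS = $8,945.55 + $4,352.55 = $13,298.10
Ending inventory: 127 @ $13.35 + 144 @ $13.65 + 107 @ $14.05 + 121 @ $7.60 = $6,084.00

COGS = $13,298.10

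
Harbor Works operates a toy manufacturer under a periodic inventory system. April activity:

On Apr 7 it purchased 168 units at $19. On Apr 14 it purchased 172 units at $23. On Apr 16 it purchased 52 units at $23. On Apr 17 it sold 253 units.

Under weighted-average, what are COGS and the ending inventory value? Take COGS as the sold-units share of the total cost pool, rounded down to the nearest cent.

Apr 17, sell 253: 253/392 × $8,344.00 → $5,385.28
Ending inventory (cost pool remaining) = $2,958.72
Check: goods available $8,344.00 = COGS $5,385.28 + ending $2,958.72

COGS = $5,385.28; ending inventory = $2,958.72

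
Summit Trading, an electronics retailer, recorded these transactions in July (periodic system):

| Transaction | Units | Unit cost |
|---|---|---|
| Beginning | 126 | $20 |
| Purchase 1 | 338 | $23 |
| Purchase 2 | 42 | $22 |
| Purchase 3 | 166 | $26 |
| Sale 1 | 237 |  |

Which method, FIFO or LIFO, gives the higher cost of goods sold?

LIFO

FIFO COGS: 126 @ $20 + 111 @ $23 = $5,073
LIFO COGS: 166 @ $26 + 42 @ $22 + 29 @ $23 = $5,907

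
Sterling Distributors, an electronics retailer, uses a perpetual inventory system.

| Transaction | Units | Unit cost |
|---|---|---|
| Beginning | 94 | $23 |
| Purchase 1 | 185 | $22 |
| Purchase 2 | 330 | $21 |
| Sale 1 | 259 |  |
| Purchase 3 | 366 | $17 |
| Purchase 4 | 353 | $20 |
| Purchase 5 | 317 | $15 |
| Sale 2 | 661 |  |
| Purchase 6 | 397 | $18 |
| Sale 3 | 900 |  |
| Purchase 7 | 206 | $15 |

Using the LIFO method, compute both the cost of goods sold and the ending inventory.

COGS = $33,367; ending inventory = $8,068

Sale 1 (259) [LIFO — newest first]: 259 @ $21 = $5,439
Sale 2 (661) [LIFO — newest first]: 317 @ $15 + 344 @ $20 = $11,635
Sale 3 (900) [LIFO — newest first]: 397 @ $18 + 9 @ $20 + 366 @ $17 + 71 @ $21 + 57 @ $22 = $16,293
Total COGS = $5,439 + $11,635 + $16,293 = $33,367
Ending inventory: 94 @ $23 + 128 @ $22 + 206 @ $15 = $8,068
Check: goods available $41,435 = COGS $33,367 + ending $8,068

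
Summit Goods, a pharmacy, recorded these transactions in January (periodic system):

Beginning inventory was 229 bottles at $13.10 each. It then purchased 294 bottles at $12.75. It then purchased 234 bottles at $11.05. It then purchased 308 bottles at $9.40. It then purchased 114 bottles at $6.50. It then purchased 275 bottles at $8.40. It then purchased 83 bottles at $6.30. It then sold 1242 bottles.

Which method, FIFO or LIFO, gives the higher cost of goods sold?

FIFO COGS: 229 @ $13.10 + 294 @ $12.75 + 234 @ $11.05 + 308 @ $9.40 + 114 @ $6.50 + 63 @ $8.40 = $13,499.50
LIFO COGS: 83 @ $6.30 + 275 @ $8.40 + 114 @ $6.50 + 308 @ $9.40 + 234 @ $11.05 + 228 @ $12.75 = $11,961.80

FIFO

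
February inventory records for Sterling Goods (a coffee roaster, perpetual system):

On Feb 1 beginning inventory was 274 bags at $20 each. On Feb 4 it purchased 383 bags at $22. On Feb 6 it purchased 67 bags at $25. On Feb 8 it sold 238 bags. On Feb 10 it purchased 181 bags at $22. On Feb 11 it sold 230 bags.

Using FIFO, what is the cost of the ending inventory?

Ending inventory = $9,815

Feb 8, 238 sold [FIFO — oldest first]: 238 @ $20 = $4,760
Feb 11, 230 sold [FIFO — oldest first]: 36 @ $20 + 194 @ $22 = $4,988
Total COGS = $4,760 + $4,988 = $9,748
Ending inventory: 189 @ $22 + 67 @ $25 + 181 @ $22 = $9,815
Check: goods available $19,563 = COGS $9,748 + ending $9,815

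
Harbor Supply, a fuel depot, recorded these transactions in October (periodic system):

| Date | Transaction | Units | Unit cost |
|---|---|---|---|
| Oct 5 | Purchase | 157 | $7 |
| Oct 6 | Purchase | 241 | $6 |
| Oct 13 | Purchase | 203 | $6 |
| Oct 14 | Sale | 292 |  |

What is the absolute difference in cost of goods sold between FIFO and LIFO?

$157

FIFO COGS: 157 @ $7 + 135 @ $6 = $1,909
LIFO COGS: 203 @ $6 + 89 @ $6 = $1,752
Difference = |$1,909 − $1,752| = $157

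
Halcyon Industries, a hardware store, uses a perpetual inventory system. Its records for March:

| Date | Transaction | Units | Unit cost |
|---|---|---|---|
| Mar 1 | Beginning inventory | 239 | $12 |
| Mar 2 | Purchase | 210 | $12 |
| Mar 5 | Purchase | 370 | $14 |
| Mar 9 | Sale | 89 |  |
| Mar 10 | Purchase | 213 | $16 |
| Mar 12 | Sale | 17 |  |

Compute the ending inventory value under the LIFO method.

Mar 9, 89 sold [LIFO — newest first]: 89 @ $14 = $1,246
Mar 12, 17 sold [LIFO — newest first]: 17 @ $16 = $272
Total COGS = $1,246 + $272 = $1,518
Ending inventory: 239 @ $12 + 210 @ $12 + 281 @ $14 + 196 @ $16 = $12,458

Ending inventory = $12,458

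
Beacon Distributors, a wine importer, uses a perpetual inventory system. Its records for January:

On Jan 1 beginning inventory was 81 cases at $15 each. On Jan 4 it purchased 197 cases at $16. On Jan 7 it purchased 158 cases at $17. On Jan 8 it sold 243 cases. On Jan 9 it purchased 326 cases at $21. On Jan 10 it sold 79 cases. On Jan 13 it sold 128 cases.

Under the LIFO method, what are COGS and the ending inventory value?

COGS = $8,393; ending inventory = $5,506

Jan 8, 243 sold [LIFO — newest first]: 158 @ $17 + 85 @ $16 = $4,046
Jan 10, 79 sold [LIFO — newest first]: 79 @ $21 = $1,659
Jan 13, 128 sold [LIFO — newest first]: 128 @ $21 = $2,688
Total COGS = $4,046 + $1,659 + $2,688 = $8,393
Ending inventory: 81 @ $15 + 112 @ $16 + 119 @ $21 = $5,506
Check: goods available $13,899 = COGS $8,393 + ending $5,506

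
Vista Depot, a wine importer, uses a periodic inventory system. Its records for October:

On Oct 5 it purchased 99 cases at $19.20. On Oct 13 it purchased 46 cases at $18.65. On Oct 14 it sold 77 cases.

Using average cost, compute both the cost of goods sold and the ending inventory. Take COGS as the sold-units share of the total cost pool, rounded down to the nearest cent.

COGS = $1,464.96; ending inventory = $1,293.74

Oct 14, sell 77: 77/145 × $2,758.70 → $1,464.96
Ending inventory (cost pool remaining) = $1,293.74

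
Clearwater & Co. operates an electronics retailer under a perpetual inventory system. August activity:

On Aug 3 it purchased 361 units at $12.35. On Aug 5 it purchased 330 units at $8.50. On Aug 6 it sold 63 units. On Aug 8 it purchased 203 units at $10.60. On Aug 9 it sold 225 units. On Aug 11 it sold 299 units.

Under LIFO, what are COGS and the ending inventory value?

COGS = $5,623.70; ending inventory = $3,791.45

Aug 6, 63 sold [LIFO — newest first]: 63 @ $8.50 = $535.50
Aug 9, 225 sold [LIFO — newest first]: 203 @ $10.60 + 22 @ $8.50 = $2,338.80
Aug 11, 299 sold [LIFO — newest first]: 245 @ $8.50 + 54 @ $12.35 = $2,749.40
Total COGS = $535.50 + $2,338.80 + $2,749.40 = $5,623.70
Ending inventory: 307 @ $12.35 = $3,791.45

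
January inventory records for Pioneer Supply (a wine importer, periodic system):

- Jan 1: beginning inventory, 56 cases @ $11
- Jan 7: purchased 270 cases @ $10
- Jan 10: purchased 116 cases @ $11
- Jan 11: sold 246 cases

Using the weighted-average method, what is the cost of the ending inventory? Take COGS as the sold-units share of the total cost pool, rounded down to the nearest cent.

Ending inventory = $2,036.28

Jan 11, sell 246: 246/442 × $4,592.00 → $2,555.72
Ending inventory (cost pool remaining) = $2,036.28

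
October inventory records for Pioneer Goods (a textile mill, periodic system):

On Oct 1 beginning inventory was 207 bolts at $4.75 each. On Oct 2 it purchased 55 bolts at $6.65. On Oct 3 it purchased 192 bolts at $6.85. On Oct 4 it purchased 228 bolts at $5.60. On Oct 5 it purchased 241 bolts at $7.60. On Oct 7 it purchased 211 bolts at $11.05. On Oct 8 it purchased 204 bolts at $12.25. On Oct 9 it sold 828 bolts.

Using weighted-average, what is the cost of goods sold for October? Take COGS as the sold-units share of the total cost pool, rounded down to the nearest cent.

COGS = $6,561.59

Oct 9, sell 828: 828/1338 × $10,603.15 → $6,561.59
Ending inventory (cost pool remaining) = $4,041.56
Check: goods available $10,603.15 = COGS $6,561.59 + ending $4,041.56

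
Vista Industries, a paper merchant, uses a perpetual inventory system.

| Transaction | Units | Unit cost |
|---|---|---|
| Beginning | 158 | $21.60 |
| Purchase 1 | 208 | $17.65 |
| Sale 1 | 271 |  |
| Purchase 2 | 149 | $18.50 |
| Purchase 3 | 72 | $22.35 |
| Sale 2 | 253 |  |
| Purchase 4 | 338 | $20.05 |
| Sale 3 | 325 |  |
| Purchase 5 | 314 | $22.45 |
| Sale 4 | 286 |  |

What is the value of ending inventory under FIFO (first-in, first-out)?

Sale 1 (271) [FIFO — oldest first]: 158 @ $21.60 + 113 @ $17.65 = $5,407.25
Sale 2 (253) [FIFO — oldest first]: 95 @ $17.65 + 149 @ $18.50 + 9 @ $22.35 = $4,634.40
Sale 3 (325) [FIFO — oldest first]: 63 @ $22.35 + 262 @ $20.05 = $6,661.15
Sale 4 (286) [FIFO — oldest first]: 76 @ $20.05 + 210 @ $22.45 = $6,238.30
Total COGS = $5,407.25 + $4,634.40 + $6,661.15 + $6,238.30 = $22,941.10
Ending inventory: 104 @ $22.45 = $2,334.80

Ending inventory = $2,334.80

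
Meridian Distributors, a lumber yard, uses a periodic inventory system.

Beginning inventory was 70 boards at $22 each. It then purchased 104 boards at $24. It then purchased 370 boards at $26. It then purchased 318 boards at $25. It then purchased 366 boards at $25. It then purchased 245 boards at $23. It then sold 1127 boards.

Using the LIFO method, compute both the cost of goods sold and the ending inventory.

Sale 1 (1127) [LIFO — newest first]: 245 @ $23 + 366 @ $25 + 318 @ $25 + 198 @ $26 = $27,883
Ending inventory: 70 @ $22 + 104 @ $24 + 172 @ $26 = $8,508

COGS = $27,883; ending inventory = $8,508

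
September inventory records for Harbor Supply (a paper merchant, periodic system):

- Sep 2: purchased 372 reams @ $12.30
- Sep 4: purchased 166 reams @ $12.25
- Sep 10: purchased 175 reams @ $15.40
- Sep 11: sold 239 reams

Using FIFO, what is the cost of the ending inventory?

Sep 11, 239 sold [FIFO — oldest first]: 239 @ $12.30 = $2,939.70
Ending inventory: 133 @ $12.30 + 166 @ $12.25 + 175 @ $15.40 = $6,364.40

Ending inventory = $6,364.40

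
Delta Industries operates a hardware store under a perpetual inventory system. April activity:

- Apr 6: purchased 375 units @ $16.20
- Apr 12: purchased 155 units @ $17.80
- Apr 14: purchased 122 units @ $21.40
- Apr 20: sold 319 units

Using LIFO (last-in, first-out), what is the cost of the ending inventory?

Ending inventory = $5,394.60

Apr 20, 319 sold [LIFO — newest first]: 122 @ $21.40 + 155 @ $17.80 + 42 @ $16.20 = $6,050.20
Ending inventory: 333 @ $16.20 = $5,394.60
Check: goods available $11,444.80 = COGS $6,050.20 + ending $5,394.60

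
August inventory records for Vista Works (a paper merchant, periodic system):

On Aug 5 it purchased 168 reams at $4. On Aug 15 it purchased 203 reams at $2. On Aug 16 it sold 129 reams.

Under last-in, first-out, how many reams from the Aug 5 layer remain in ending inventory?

168

Aug 16, 129 sold [LIFO — newest first]: 129 @ $2 = $258
Ending inventory: 168 @ $4 + 74 @ $2 = $820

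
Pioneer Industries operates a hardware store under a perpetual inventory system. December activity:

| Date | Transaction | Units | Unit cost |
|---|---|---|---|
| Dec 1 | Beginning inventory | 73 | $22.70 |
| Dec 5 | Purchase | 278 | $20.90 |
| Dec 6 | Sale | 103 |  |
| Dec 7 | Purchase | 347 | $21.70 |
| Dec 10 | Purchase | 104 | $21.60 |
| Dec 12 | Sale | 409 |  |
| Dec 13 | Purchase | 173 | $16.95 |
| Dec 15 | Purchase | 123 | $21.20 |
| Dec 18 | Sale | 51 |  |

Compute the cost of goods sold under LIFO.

Dec 6, 103 sold [LIFO — newest first]: 103 @ $20.90 = $2,152.70
Dec 12, 409 sold [LIFO — newest first]: 104 @ $21.60 + 305 @ $21.70 = $8,864.90
Dec 18, 51 sold [LIFO — newest first]: 51 @ $21.20 = $1,081.20
Total COGS = $2,152.70 + $8,864.90 + $1,081.20 = $12,098.80
Ending inventory: 73 @ $22.70 + 175 @ $20.90 + 42 @ $21.70 + 173 @ $16.95 + 72 @ $21.20 = $10,684.75
Check: goods available $22,783.55 = COGS $12,098.80 + ending $10,684.75

COGS = $12,098.80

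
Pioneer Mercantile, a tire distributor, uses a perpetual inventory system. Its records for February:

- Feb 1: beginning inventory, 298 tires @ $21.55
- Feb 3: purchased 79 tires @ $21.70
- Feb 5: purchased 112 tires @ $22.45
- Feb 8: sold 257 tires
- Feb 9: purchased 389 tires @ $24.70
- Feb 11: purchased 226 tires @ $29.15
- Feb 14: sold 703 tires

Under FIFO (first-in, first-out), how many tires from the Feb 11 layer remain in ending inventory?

Feb 8, 257 sold [FIFO — oldest first]: 257 @ $21.55 = $5,538.35
Feb 14, 703 sold [FIFO — oldest first]: 41 @ $21.55 + 79 @ $21.70 + 112 @ $22.45 + 389 @ $24.70 + 82 @ $29.15 = $17,110.85
Total COGS = $5,538.35 + $17,110.85 = $22,649.20
Ending inventory: 144 @ $29.15 = $4,197.60

144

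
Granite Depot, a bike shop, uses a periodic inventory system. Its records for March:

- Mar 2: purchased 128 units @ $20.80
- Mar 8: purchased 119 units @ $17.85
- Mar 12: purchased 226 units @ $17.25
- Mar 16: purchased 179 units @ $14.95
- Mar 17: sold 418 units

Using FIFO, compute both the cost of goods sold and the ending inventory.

Mar 17, 418 sold [FIFO — oldest first]: 128 @ $20.80 + 119 @ $17.85 + 171 @ $17.25 = $7,736.30
Ending inventory: 55 @ $17.25 + 179 @ $14.95 = $3,624.80

COGS = $7,736.30; ending inventory = $3,624.80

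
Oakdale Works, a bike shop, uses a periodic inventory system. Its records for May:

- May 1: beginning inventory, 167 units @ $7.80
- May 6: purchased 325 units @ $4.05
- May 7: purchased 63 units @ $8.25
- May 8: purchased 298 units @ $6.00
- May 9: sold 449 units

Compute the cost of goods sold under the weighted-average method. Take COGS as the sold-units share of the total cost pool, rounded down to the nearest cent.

COGS = $2,593.25

May 9, sell 449: 449/853 × $4,926.60 → $2,593.25
Ending inventory (cost pool remaining) = $2,333.35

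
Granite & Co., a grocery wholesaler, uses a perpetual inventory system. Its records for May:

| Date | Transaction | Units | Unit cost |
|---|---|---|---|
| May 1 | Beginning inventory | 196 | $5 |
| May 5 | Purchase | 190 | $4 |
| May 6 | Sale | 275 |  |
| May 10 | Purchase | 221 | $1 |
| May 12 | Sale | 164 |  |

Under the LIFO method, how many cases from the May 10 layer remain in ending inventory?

57

May 6, 275 sold [LIFO — newest first]: 190 @ $4 + 85 @ $5 = $1,185
May 12, 164 sold [LIFO — newest first]: 164 @ $1 = $164
Total COGS = $1,185 + $164 = $1,349
Ending inventory: 111 @ $5 + 57 @ $1 = $612
Check: goods available $1,961 = COGS $1,349 + ending $612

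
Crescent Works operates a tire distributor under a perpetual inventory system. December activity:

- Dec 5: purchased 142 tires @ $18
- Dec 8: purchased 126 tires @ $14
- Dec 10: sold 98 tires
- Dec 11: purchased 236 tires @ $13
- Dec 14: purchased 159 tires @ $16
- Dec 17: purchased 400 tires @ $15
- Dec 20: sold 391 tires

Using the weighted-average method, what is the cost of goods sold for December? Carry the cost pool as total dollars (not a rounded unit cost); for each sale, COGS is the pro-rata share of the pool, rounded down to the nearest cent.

After Dec 5: 142 on hand, pool $2,556.00 (≈ $18.0000 each)
After Dec 8: 268 on hand, pool $4,320.00 (≈ $16.1194 each)
Dec 10, sell 98: 98/268 × $4,320.00 → $1,579.70
After Dec 11: 406 on hand, pool $5,808.30 (≈ $14.3062 each)
After Dec 14: 565 on hand, pool $8,352.30 (≈ $14.7828 each)
After Dec 17: 965 on hand, pool $14,352.30 (≈ $14.8728 each)
Dec 20, sell 391: 391/965 × $14,352.30 → $5,815.28
Total COGS = $1,579.70 + $5,815.28 = $7,394.98
Ending inventory (cost pool remaining) = $8,537.02
Check: goods available $15,932.00 = COGS $7,394.98 + ending $8,537.02

COGS = $7,394.98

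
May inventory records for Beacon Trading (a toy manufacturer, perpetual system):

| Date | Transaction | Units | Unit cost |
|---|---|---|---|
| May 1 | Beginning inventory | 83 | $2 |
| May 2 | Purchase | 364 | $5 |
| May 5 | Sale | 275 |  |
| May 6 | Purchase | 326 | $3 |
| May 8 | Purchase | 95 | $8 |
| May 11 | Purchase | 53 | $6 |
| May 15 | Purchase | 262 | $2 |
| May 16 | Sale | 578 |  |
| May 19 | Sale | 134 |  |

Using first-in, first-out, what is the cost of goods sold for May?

May 5, 275 sold [FIFO — oldest first]: 83 @ $2 + 192 @ $5 = $1,126
May 16, 578 sold [FIFO — oldest first]: 172 @ $5 + 326 @ $3 + 80 @ $8 = $2,478
May 19, 134 sold [FIFO — oldest first]: 15 @ $8 + 53 @ $6 + 66 @ $2 = $570
Total COGS = $1,126 + $2,478 + $570 = $4,174
Ending inventory: 196 @ $2 = $392

COGS = $4,174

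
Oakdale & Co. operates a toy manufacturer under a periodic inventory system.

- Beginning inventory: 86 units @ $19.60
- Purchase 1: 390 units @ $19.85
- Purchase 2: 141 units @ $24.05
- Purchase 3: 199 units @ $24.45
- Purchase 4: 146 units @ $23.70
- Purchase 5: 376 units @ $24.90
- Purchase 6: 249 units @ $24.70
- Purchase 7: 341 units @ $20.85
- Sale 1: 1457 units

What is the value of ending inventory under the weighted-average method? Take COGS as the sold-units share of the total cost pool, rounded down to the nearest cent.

Sale 1, sell 1457: 1457/1928 × $43,766.45 → $33,074.54
Ending inventory (cost pool remaining) = $10,691.91
Check: goods available $43,766.45 = COGS $33,074.54 + ending $10,691.91

Ending inventory = $10,691.91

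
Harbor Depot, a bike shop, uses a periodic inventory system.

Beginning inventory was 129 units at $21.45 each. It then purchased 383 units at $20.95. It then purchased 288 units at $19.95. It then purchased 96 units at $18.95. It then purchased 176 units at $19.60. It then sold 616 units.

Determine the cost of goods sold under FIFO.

Sale 1 (616) [FIFO — oldest first]: 129 @ $21.45 + 383 @ $20.95 + 104 @ $19.95 = $12,865.70
Ending inventory: 184 @ $19.95 + 96 @ $18.95 + 176 @ $19.60 = $8,939.60

COGS = $12,865.70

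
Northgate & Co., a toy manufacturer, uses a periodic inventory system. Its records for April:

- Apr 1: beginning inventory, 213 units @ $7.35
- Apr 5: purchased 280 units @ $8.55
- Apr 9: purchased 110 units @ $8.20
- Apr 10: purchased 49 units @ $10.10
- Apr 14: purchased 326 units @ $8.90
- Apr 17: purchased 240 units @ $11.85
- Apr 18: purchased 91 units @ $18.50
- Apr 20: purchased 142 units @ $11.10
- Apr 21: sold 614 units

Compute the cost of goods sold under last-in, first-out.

COGS = $7,358.60

Apr 21, 614 sold [LIFO — newest first]: 142 @ $11.10 + 91 @ $18.50 + 240 @ $11.85 + 141 @ $8.90 = $7,358.60
Ending inventory: 213 @ $7.35 + 280 @ $8.55 + 110 @ $8.20 + 49 @ $10.10 + 185 @ $8.90 = $7,002.95
Check: goods available $14,361.55 = COGS $7,358.60 + ending $7,002.95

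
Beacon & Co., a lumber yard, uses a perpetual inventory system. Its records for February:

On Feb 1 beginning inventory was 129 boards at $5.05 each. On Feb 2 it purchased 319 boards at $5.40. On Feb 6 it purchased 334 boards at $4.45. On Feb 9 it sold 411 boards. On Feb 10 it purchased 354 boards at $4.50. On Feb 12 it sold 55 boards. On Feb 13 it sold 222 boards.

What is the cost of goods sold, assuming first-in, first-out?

COGS = $3,442.05

Feb 9, 411 sold [FIFO — oldest first]: 129 @ $5.05 + 282 @ $5.40 = $2,174.25
Feb 12, 55 sold [FIFO — oldest first]: 37 @ $5.40 + 18 @ $4.45 = $279.90
Feb 13, 222 sold [FIFO — oldest first]: 222 @ $4.45 = $987.90
Total COGS = $2,174.25 + $279.90 + $987.90 = $3,442.05
Ending inventory: 94 @ $4.45 + 354 @ $4.50 = $2,011.30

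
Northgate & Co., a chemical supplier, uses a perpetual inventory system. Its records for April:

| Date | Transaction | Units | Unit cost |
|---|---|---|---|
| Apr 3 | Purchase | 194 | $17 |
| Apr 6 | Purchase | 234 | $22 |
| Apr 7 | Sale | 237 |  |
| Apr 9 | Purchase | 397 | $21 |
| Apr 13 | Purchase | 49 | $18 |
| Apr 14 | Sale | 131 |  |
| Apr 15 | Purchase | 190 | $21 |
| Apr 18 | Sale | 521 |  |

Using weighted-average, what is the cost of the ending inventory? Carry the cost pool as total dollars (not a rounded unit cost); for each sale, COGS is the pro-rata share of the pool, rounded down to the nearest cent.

After Apr 3: 194 on hand, pool $3,298.00 (≈ $17.0000 each)
After Apr 6: 428 on hand, pool $8,446.00 (≈ $19.7336 each)
Apr 7, sell 237: 237/428 × $8,446.00 → $4,676.87
After Apr 9: 588 on hand, pool $12,106.13 (≈ $20.5887 each)
After Apr 13: 637 on hand, pool $12,988.13 (≈ $20.3895 each)
Apr 14, sell 131: 131/637 × $12,988.13 → $2,671.02
After Apr 15: 696 on hand, pool $14,307.11 (≈ $20.5562 each)
Apr 18, sell 521: 521/696 × $14,307.11 → $10,709.77
Total COGS = $4,676.87 + $2,671.02 + $10,709.77 = $18,057.66
Ending inventory (cost pool remaining) = $3,597.34

Ending inventory = $3,597.34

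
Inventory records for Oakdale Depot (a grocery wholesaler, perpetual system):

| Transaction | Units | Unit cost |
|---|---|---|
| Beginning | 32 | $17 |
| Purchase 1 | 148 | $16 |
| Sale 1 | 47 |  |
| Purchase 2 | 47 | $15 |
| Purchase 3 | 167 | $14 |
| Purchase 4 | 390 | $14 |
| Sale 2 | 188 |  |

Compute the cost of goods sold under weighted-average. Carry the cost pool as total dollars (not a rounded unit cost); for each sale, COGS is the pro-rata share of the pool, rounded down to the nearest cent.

COGS = $3,478.22

After Beginning: 32 on hand, pool $544.00 (≈ $17.0000 each)
After Purchase 1: 180 on hand, pool $2,912.00 (≈ $16.1778 each)
Sale 1, sell 47: 47/180 × $2,912.00 → $760.35
After Purchase 2: 180 on hand, pool $2,856.65 (≈ $15.8703 each)
After Purchase 3: 347 on hand, pool $5,194.65 (≈ $14.9702 each)
After Purchase 4: 737 on hand, pool $10,654.65 (≈ $14.4568 each)
Sale 2, sell 188: 188/737 × $10,654.65 → $2,717.87
Total COGS = $760.35 + $2,717.87 = $3,478.22
Ending inventory (cost pool remaining) = $7,936.78
Check: goods available $11,415.00 = COGS $3,478.22 + ending $7,936.78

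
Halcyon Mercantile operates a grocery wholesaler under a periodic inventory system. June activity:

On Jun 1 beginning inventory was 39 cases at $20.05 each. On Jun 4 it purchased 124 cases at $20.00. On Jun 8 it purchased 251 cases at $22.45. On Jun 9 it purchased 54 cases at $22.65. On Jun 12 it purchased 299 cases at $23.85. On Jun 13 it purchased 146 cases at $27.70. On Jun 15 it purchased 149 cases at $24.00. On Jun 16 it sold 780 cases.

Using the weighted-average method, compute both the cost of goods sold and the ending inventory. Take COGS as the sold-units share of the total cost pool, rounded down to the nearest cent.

Jun 16, sell 780: 780/1062 × $24,871.35 → $18,267.09
Ending inventory (cost pool remaining) = $6,604.26

COGS = $18,267.09; ending inventory = $6,604.26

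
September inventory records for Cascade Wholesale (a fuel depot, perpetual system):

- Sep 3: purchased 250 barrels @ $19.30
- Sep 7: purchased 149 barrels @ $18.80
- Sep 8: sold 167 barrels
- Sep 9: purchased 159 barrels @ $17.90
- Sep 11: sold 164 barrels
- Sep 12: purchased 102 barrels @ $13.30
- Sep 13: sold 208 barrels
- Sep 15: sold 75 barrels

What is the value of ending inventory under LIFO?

Sep 8, 167 sold [LIFO — newest first]: 149 @ $18.80 + 18 @ $19.30 = $3,148.60
Sep 11, 164 sold [LIFO — newest first]: 159 @ $17.90 + 5 @ $19.30 = $2,942.60
Sep 13, 208 sold [LIFO — newest first]: 102 @ $13.30 + 106 @ $19.30 = $3,402.40
Sep 15, 75 sold [LIFO — newest first]: 75 @ $19.30 = $1,447.50
Total COGS = $3,148.60 + $2,942.60 + $3,402.40 + $1,447.50 = $10,941.10
Ending inventory: 46 @ $19.30 = $887.80

Ending inventory = $887.80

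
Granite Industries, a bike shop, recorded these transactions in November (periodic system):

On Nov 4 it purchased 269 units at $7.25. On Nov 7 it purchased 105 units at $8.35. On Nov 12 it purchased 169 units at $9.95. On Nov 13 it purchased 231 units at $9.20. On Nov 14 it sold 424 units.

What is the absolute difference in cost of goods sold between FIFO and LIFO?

FIFO COGS: 269 @ $7.25 + 105 @ $8.35 + 50 @ $9.95 = $3,324.50
LIFO COGS: 231 @ $9.20 + 169 @ $9.95 + 24 @ $8.35 = $4,007.15
Difference = |$3,324.50 − $4,007.15| = $682.65

$682.65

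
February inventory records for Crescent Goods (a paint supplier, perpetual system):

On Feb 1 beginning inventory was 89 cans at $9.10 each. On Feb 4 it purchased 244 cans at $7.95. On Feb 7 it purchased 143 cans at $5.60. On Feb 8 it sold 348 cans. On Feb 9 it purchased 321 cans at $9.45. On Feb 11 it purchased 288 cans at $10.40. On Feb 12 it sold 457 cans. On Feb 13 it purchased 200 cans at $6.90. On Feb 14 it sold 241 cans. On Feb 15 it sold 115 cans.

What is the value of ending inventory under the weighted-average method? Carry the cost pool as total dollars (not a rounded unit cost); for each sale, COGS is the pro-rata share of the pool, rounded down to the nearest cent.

Ending inventory = $1,041.90

After Feb 1: 89 on hand, pool $809.90 (≈ $9.1000 each)
After Feb 4: 333 on hand, pool $2,749.70 (≈ $8.2574 each)
After Feb 7: 476 on hand, pool $3,550.50 (≈ $7.4590 each)
Feb 8, sell 348: 348/476 × $3,550.50 → $2,595.74
After Feb 9: 449 on hand, pool $3,988.21 (≈ $8.8824 each)
After Feb 11: 737 on hand, pool $6,983.41 (≈ $9.4755 each)
Feb 12, sell 457: 457/737 × $6,983.41 → $4,330.28
After Feb 13: 480 on hand, pool $4,033.13 (≈ $8.4024 each)
Feb 14, sell 241: 241/480 × $4,033.13 → $2,024.96
Feb 15, sell 115: 115/239 × $2,008.17 → $966.27
Total COGS = $2,595.74 + $4,330.28 + $2,024.96 + $966.27 = $9,917.25
Ending inventory (cost pool remaining) = $1,041.90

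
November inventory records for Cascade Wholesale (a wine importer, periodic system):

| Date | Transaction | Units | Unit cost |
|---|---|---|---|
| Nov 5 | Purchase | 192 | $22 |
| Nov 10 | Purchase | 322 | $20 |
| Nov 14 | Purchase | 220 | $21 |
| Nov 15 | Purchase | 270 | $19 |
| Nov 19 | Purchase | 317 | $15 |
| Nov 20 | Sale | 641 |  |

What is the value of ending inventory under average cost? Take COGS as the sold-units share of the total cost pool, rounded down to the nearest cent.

Ending inventory = $12,956.04

Nov 20, sell 641: 641/1321 × $25,169.00 → $12,212.96
Ending inventory (cost pool remaining) = $12,956.04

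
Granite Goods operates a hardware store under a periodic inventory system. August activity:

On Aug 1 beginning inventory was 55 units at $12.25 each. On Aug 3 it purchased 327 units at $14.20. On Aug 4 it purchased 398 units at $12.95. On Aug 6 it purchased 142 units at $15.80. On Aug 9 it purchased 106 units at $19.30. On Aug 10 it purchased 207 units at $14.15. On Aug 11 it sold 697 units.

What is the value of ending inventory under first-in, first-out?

Ending inventory = $8,293.30

Aug 11, 697 sold [FIFO — oldest first]: 55 @ $12.25 + 327 @ $14.20 + 315 @ $12.95 = $9,396.40
Ending inventory: 83 @ $12.95 + 142 @ $15.80 + 106 @ $19.30 + 207 @ $14.15 = $8,293.30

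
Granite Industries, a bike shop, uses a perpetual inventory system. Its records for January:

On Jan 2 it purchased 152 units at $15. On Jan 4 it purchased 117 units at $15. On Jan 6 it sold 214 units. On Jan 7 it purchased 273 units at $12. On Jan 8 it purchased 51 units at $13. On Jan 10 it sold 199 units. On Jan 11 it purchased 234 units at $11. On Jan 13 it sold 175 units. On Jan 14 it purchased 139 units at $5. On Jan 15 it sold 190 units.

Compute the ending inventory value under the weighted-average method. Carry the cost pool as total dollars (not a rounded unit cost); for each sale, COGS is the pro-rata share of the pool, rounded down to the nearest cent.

Ending inventory = $1,734.35

After Jan 2: 152 on hand, pool $2,280.00 (≈ $15.0000 each)
After Jan 4: 269 on hand, pool $4,035.00 (≈ $15.0000 each)
Jan 6, sell 214: 214/269 × $4,035.00 → $3,210.00
After Jan 7: 328 on hand, pool $4,101.00 (≈ $12.5030 each)
After Jan 8: 379 on hand, pool $4,764.00 (≈ $12.5699 each)
Jan 10, sell 199: 199/379 × $4,764.00 → $2,501.41
After Jan 11: 414 on hand, pool $4,836.59 (≈ $11.6826 each)
Jan 13, sell 175: 175/414 × $4,836.59 → $2,044.45
After Jan 14: 378 on hand, pool $3,487.14 (≈ $9.2252 each)
Jan 15, sell 190: 190/378 × $3,487.14 → $1,752.79
Total COGS = $3,210.00 + $2,501.41 + $2,044.45 + $1,752.79 = $9,508.65
Ending inventory (cost pool remaining) = $1,734.35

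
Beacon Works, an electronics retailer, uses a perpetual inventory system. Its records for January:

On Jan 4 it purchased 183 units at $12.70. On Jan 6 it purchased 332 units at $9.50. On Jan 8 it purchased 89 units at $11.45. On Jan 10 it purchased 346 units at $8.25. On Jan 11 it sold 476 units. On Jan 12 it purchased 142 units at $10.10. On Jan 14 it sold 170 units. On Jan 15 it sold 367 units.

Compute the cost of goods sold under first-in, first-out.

Jan 11, 476 sold [FIFO — oldest first]: 183 @ $12.70 + 293 @ $9.50 = $5,107.60
Jan 14, 170 sold [FIFO — oldest first]: 39 @ $9.50 + 89 @ $11.45 + 42 @ $8.25 = $1,736.05
Jan 15, 367 sold [FIFO — oldest first]: 304 @ $8.25 + 63 @ $10.10 = $3,144.30
Total COGS = $5,107.60 + $1,736.05 + $3,144.30 = $9,987.95
Ending inventory: 79 @ $10.10 = $797.90

COGS = $9,987.95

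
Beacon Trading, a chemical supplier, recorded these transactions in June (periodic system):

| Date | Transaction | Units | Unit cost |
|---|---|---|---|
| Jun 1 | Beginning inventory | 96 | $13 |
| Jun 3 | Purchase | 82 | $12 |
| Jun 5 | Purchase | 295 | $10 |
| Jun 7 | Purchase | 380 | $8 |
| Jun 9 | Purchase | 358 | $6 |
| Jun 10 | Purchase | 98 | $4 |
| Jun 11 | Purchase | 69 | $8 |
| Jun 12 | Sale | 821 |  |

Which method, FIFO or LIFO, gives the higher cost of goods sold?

FIFO

FIFO COGS: 96 @ $13 + 82 @ $12 + 295 @ $10 + 348 @ $8 = $7,966
LIFO COGS: 69 @ $8 + 98 @ $4 + 358 @ $6 + 296 @ $8 = $5,460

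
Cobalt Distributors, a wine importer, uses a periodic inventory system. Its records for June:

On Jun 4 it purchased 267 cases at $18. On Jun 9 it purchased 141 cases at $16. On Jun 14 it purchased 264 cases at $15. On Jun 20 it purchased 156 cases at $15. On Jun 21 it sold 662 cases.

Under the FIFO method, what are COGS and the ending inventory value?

Jun 21, 662 sold [FIFO — oldest first]: 267 @ $18 + 141 @ $16 + 254 @ $15 = $10,872
Ending inventory: 10 @ $15 + 156 @ $15 = $2,490
Check: goods available $13,362 = COGS $10,872 + ending $2,490

COGS = $10,872; ending inventory = $2,490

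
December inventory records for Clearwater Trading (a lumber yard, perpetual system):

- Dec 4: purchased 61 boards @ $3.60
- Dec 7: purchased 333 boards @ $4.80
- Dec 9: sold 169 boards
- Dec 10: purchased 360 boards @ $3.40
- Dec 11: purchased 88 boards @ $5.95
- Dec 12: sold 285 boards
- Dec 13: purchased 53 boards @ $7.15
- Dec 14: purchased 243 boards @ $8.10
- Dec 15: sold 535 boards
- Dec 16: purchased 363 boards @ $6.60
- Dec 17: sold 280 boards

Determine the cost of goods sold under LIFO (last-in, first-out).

COGS = $7,118.85

Dec 9, 169 sold [LIFO — newest first]: 169 @ $4.80 = $811.20
Dec 12, 285 sold [LIFO — newest first]: 88 @ $5.95 + 197 @ $3.40 = $1,193.40
Dec 15, 535 sold [LIFO — newest first]: 243 @ $8.10 + 53 @ $7.15 + 163 @ $3.40 + 76 @ $4.80 = $3,266.25
Dec 17, 280 sold [LIFO — newest first]: 280 @ $6.60 = $1,848.00
Total COGS = $811.20 + $1,193.40 + $3,266.25 + $1,848.00 = $7,118.85
Ending inventory: 61 @ $3.60 + 88 @ $4.80 + 83 @ $6.60 = $1,189.80
Check: goods available $8,308.65 = COGS $7,118.85 + ending $1,189.80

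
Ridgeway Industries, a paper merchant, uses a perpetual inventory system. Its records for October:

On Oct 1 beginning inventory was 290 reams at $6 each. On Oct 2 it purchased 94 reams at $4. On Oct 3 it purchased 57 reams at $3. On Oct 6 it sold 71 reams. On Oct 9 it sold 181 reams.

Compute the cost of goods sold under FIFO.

Oct 6, 71 sold [FIFO — oldest first]: 71 @ $6 = $426
Oct 9, 181 sold [FIFO — oldest first]: 181 @ $6 = $1,086
Total COGS = $426 + $1,086 = $1,512
Ending inventory: 38 @ $6 + 94 @ $4 + 57 @ $3 = $775

COGS = $1,512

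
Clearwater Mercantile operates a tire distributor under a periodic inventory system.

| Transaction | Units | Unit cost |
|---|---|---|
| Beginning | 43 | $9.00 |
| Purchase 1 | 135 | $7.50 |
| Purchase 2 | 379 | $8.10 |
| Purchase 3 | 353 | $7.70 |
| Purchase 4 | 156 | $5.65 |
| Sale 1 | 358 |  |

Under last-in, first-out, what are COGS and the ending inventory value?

COGS = $2,436.80; ending inventory = $5,632.10

Sale 1 (358) [LIFO — newest first]: 156 @ $5.65 + 202 @ $7.70 = $2,436.80
Ending inventory: 43 @ $9.00 + 135 @ $7.50 + 379 @ $8.10 + 151 @ $7.70 = $5,632.10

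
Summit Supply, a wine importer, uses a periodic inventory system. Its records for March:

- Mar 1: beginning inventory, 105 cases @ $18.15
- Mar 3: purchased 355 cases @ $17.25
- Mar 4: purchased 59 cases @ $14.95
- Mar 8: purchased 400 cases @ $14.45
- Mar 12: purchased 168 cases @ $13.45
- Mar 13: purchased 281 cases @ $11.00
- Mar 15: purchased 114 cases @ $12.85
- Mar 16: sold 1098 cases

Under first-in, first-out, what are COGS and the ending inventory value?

Mar 16, 1098 sold [FIFO — oldest first]: 105 @ $18.15 + 355 @ $17.25 + 59 @ $14.95 + 400 @ $14.45 + 168 @ $13.45 + 11 @ $11.00 = $17,072.15
Ending inventory: 270 @ $11.00 + 114 @ $12.85 = $4,434.90
Check: goods available $21,507.05 = COGS $17,072.15 + ending $4,434.90

COGS = $17,072.15; ending inventory = $4,434.90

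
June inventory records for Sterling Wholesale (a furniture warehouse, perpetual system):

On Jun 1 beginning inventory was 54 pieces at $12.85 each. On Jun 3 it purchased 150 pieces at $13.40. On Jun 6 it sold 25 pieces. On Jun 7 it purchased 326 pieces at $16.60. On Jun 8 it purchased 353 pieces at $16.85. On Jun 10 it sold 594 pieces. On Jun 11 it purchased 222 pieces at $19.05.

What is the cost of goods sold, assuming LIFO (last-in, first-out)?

Jun 6, 25 sold [LIFO — newest first]: 25 @ $13.40 = $335.00
Jun 10, 594 sold [LIFO — newest first]: 353 @ $16.85 + 241 @ $16.60 = $9,948.65
Total COGS = $335.00 + $9,948.65 = $10,283.65
Ending inventory: 54 @ $12.85 + 125 @ $13.40 + 85 @ $16.60 + 222 @ $19.05 = $8,009.00

COGS = $10,283.65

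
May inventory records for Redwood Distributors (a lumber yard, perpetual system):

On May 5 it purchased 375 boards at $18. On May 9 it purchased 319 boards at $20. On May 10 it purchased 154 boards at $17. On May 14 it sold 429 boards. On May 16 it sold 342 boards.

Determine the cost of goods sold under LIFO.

COGS = $14,362

May 14, 429 sold [LIFO — newest first]: 154 @ $17 + 275 @ $20 = $8,118
May 16, 342 sold [LIFO — newest first]: 44 @ $20 + 298 @ $18 = $6,244
Total COGS = $8,118 + $6,244 = $14,362
Ending inventory: 77 @ $18 = $1,386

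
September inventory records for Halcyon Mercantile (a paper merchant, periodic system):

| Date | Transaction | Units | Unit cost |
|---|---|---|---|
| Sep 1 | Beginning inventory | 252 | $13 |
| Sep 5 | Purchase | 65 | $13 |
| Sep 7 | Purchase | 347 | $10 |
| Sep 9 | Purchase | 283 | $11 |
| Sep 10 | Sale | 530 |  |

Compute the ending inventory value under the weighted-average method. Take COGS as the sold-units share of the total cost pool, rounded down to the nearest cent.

Ending inventory = $4,713.38

Sep 10, sell 530: 530/947 × $10,704.00 → $5,990.62
Ending inventory (cost pool remaining) = $4,713.38
Check: goods available $10,704.00 = COGS $5,990.62 + ending $4,713.38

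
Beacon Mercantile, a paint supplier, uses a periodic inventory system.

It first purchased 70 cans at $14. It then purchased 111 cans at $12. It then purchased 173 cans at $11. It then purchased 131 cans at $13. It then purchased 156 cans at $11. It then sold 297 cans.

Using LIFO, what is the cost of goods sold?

Sale 1 (297) [LIFO — newest first]: 156 @ $11 + 131 @ $13 + 10 @ $11 = $3,529
Ending inventory: 70 @ $14 + 111 @ $12 + 163 @ $11 = $4,105

COGS = $3,529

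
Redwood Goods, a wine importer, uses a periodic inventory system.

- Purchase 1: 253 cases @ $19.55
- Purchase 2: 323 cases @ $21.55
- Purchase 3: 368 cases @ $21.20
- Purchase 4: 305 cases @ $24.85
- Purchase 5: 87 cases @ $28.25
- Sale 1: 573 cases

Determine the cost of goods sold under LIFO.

COGS = $13,874.20

Sale 1 (573) [LIFO — newest first]: 87 @ $28.25 + 305 @ $24.85 + 181 @ $21.20 = $13,874.20
Ending inventory: 253 @ $19.55 + 323 @ $21.55 + 187 @ $21.20 = $15,871.20
Check: goods available $29,745.40 = COGS $13,874.20 + ending $15,871.20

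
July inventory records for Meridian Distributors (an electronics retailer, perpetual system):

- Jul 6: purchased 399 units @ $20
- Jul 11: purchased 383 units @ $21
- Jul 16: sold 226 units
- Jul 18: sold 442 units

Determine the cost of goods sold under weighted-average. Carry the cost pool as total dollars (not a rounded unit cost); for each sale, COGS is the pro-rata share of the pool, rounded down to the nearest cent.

After Jul 6: 399 on hand, pool $7,980.00 (≈ $20.0000 each)
After Jul 11: 782 on hand, pool $16,023.00 (≈ $20.4898 each)
Jul 16, sell 226: 226/782 × $16,023.00 → $4,630.68
Jul 18, sell 442: 442/556 × $11,392.32 → $9,056.48
Total COGS = $4,630.68 + $9,056.48 = $13,687.16
Ending inventory (cost pool remaining) = $2,335.84
Check: goods available $16,023.00 = COGS $13,687.16 + ending $2,335.84

COGS = $13,687.16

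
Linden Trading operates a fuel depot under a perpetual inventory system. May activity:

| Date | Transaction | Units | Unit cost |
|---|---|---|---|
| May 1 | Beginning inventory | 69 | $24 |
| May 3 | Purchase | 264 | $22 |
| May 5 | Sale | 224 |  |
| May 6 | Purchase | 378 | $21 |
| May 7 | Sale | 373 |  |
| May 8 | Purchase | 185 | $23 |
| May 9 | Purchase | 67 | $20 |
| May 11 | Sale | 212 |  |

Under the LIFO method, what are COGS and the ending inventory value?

May 5, 224 sold [LIFO — newest first]: 224 @ $22 = $4,928
May 7, 373 sold [LIFO — newest first]: 373 @ $21 = $7,833
May 11, 212 sold [LIFO — newest first]: 67 @ $20 + 145 @ $23 = $4,675
Total COGS = $4,928 + $7,833 + $4,675 = $17,436
Ending inventory: 69 @ $24 + 40 @ $22 + 5 @ $21 + 40 @ $23 = $3,561
Check: goods available $20,997 = COGS $17,436 + ending $3,561

COGS = $17,436; ending inventory = $3,561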